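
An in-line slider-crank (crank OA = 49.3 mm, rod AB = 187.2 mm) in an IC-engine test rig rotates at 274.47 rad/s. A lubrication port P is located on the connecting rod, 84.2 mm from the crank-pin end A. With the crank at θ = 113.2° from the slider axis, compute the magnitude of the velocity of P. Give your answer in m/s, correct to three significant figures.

ω = 274.5 rad/s.  Crank-pin speed |V_A| = rω = 13.531 m/s, perpendicular to OA.
Rod angle: sinφ = −(r/L) sinθ ⇒ φ = -14.008°; ω_rod = −rω cosθ/√(L²−r²sin²θ) = +29.348 rad/s.
V_P = V_A + ω_rod × AP, with AP = 0.0842 m along the rod.
Components: V_Px = −rω sinθ − a·ω_rod·sinφ = -11.839 m/s;  V_Py = rω cosθ + a·ω_rod·cosφ = -2.933 m/s.
|V_P| = √(V_Px² + V_Py²) = 12.197 m/s.

12.2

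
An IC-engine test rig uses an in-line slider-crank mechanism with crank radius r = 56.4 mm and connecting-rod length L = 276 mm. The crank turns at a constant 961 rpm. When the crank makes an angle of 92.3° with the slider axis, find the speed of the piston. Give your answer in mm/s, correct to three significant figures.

5620

ω = 2π·961/60 = 100.6 rad/s
For an in-line slider-crank, x = r cosθ + √(L² − r² sin²θ), so v = −rω sinθ·[1 + r cosθ/√(L² − r² sin²θ)].
With r = 0.0564 m, L = 0.276 m, θ = 92.3°: √(L² − r² sin²θ) = 0.27019 m.
v = −0.0564·100.6·0.99919·[1 + 0.0564·-0.04013/0.27019] = -5.6238 m/s.
|v| = 5.6238 m/s = 5623.8 mm/s.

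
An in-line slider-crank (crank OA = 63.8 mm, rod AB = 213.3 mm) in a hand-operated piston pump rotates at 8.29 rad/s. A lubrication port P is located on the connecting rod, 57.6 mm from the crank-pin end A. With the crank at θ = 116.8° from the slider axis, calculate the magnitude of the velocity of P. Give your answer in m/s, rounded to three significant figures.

ω = 8.29 rad/s.  Crank-pin speed |V_A| = rω = 0.5289 m/s, perpendicular to OA.
Rod angle: sinφ = −(r/L) sinθ ⇒ φ = -15.485°; ω_rod = −rω cosθ/√(L²−r²sin²θ) = +1.1601 rad/s.
V_P = V_A + ω_rod × AP, with AP = 0.0576 m along the rod.
Components: V_Px = −rω sinθ − a·ω_rod·sinφ = -0.45425 m/s;  V_Py = rω cosθ + a·ω_rod·cosφ = -0.17407 m/s.
|V_P| = √(V_Px² + V_Py²) = 0.48646 m/s.

0.486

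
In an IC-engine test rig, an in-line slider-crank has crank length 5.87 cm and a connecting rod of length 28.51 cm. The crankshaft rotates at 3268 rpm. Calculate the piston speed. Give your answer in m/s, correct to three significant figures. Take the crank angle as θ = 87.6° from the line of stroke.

20.2

ω = 2π·3268/60 = 342.2 rad/s
For an in-line slider-crank, x = r cosθ + √(L² − r² sin²θ), so v = −rω sinθ·[1 + r cosθ/√(L² − r² sin²θ)].
With r = 0.0587 m, L = 0.2851 m, θ = 87.6°: √(L² − r² sin²θ) = 0.279 m.
v = −0.0587·342.2·0.99912·[1 + 0.0587·0.04188/0.279] = -20.248 m/s.
|v| = 20.248 m/s.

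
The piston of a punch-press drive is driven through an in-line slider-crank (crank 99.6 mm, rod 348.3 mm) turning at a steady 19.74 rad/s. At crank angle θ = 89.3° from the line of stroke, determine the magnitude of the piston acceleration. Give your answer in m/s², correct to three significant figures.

ω = 19.74 rad/s
x(θ) = r cosθ + √(L² − r² sin²θ); with ω constant, a = ω²·d²x/dθ².
d²x/dθ² = −r cosθ − r²(cos2θ)/√u − r⁴ sin²2θ/(4u^{3/2}),  u = L² − r² sin²θ = 0.111394 m².
Substituting r = 0.0996 m, L = 0.3483 m, θ = 89.3°: d²x/dθ² = +0.028497 m.
a = ω²·d²x/dθ² = (19.74)²·(+0.028497) = +11.104 m/s²;  |a| = 11.104 m/s².

11.1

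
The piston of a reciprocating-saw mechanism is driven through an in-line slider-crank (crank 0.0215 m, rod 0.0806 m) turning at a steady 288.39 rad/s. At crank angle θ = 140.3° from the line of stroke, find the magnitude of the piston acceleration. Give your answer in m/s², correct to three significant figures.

1280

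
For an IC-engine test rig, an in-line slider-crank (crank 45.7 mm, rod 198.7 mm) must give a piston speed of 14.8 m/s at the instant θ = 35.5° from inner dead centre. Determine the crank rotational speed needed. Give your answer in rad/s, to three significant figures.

469

For an in-line slider-crank, |v_piston| = rω|sinθ|·[1 + r cosθ/√(L² − r² sin²θ)].
With r = 0.0457 m, L = 0.1987 m, θ = 35.5°: the bracketed kinematic factor |dx/dθ| = 0.031552 m.
ω = v/|dx/dθ| = 14.8/0.031552 = 469.07 rad/s.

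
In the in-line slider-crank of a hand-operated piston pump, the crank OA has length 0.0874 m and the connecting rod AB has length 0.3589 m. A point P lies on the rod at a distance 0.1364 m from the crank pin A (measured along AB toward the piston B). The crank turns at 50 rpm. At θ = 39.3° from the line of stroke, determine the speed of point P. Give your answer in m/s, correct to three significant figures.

0.381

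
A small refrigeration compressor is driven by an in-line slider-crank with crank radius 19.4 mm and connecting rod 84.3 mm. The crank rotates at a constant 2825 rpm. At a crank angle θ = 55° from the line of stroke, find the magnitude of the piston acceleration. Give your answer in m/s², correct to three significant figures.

ω = 2π·2825/60 = 295.8 rad/s
x(θ) = r cosθ + √(L² − r² sin²θ); with ω constant, a = ω²·d²x/dθ².
d²x/dθ² = −r cosθ − r²(cos2θ)/√u − r⁴ sin²2θ/(4u^{3/2}),  u = L² − r² sin²θ = 0.00685395 m².
Substituting r = 0.0194 m, L = 0.0843 m, θ = 55°: d²x/dθ² = -0.0096277 m.
a = ω²·d²x/dθ² = (295.8)²·(-0.0096277) = -842.59 m/s²;  |a| = 842.59 m/s².

843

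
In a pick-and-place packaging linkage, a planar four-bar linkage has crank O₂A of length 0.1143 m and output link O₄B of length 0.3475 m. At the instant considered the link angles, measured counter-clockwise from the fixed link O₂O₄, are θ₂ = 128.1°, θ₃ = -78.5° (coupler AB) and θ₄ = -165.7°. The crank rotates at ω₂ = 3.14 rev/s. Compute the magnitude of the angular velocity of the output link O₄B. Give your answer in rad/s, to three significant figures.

2.91

ω₂ = 19.73 rad/s (from 3.14 rev/s).
Differentiating the loop-closure r₂e^{iθ₂}+r₃e^{iθ₃}=r₁+r₄e^{iθ₄} gives r₂ω₂e^{iθ₂}+r₃ω₃e^{iθ₃}=r₄ω₄e^{iθ₄}.
Eliminating the other unknown: ω₄ = r₂ω₂ sin(θ₂−θ₃) / [r₄ sin(θ₄−θ₃)].
Numerator sine = -0.44776; denominator sine = -0.99881.
Result = 0.1143·19.73·(-0.44776) / (0.3475·(-0.99881)) = +2.9091 rad/s; magnitude 2.9091 rad/s.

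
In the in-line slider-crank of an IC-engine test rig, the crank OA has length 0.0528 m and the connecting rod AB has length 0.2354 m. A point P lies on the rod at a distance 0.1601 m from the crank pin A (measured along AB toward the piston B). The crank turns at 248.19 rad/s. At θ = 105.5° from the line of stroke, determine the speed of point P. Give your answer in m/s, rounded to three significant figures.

ω = 248.2 rad/s.  Crank-pin speed |V_A| = rω = 13.104 m/s, perpendicular to OA.
Rod angle: sinφ = −(r/L) sinθ ⇒ φ = -12.482°; ω_rod = −rω cosθ/√(L²−r²sin²θ) = +15.237 rad/s.
V_P = V_A + ω_rod × AP, with AP = 0.1601 m along the rod.
Components: V_Px = −rω sinθ − a·ω_rod·sinφ = -12.101 m/s;  V_Py = rω cosθ + a·ω_rod·cosφ = -1.1202 m/s.
|V_P| = √(V_Px² + V_Py²) = 12.152 m/s.

12.2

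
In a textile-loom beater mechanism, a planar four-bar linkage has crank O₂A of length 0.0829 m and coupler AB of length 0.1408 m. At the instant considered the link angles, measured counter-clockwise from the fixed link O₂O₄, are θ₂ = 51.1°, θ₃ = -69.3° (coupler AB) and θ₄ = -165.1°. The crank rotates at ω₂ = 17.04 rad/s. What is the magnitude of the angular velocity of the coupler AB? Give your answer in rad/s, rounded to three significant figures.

ω₂ = 17.04 rad/s
Differentiating the loop-closure r₂e^{iθ₂}+r₃e^{iθ₃}=r₁+r₄e^{iθ₄} gives r₂ω₂e^{iθ₂}+r₃ω₃e^{iθ₃}=r₄ω₄e^{iθ₄}.
Eliminating the other unknown: ω₃ = r₂ω₂ sin(θ₄−θ₂) / [r₃ sin(θ₃−θ₄)].
Numerator sine = +0.59061; denominator sine = +0.99488.
Result = 0.0829·17.04·(+0.59061) / (0.1408·(+0.99488)) = +5.9559 rad/s; magnitude 5.9559 rad/s.

5.96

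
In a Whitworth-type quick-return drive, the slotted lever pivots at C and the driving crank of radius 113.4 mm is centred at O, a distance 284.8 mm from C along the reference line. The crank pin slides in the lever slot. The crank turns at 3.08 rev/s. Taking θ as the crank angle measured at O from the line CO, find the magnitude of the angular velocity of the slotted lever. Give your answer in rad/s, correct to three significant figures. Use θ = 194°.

11.4

ω = 19.35 rad/s (from 3.08 rev/s).
Crank pin A relative to C: A = (d + r cosθ, r sinθ); lever angle φ = atan2(r sinθ, d + r cosθ).
Differentiating tanφ: φ̇ = rω(d cosθ + r)/(d² + r² + 2dr cosθ).
d² + r² + 2dr cosθ = |CA|² = 0.0312966 m²;  d cosθ + r = -0.16294 m.
|ω_lever| = |0.1134·19.35·-0.16294| / 0.0312966 = 11.425 rad/s.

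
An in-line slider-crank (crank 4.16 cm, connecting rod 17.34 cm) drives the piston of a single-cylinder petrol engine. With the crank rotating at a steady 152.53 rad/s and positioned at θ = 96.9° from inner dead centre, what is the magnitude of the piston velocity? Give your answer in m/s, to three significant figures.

ω = 152.5 rad/s
For an in-line slider-crank, x = r cosθ + √(L² − r² sin²θ), so v = −rω sinθ·[1 + r cosθ/√(L² − r² sin²θ)].
With r = 0.0416 m, L = 0.1734 m, θ = 96.9°: √(L² − r² sin²θ) = 0.16841 m.
v = −0.0416·152.5·0.99276·[1 + 0.0416·-0.12014/0.16841] = -6.1124 m/s.
|v| = 6.1124 m/s.

6.11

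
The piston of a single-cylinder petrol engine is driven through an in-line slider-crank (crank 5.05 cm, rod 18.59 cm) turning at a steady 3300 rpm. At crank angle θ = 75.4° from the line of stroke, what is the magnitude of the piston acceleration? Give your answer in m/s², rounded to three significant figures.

46.0

ω = 2π·3300/60 = 345.6 rad/s
x(θ) = r cosθ + √(L² − r² sin²θ); with ω constant, a = ω²·d²x/dθ².
d²x/dθ² = −r cosθ − r²(cos2θ)/√u − r⁴ sin²2θ/(4u^{3/2}),  u = L² − r² sin²θ = 0.0321706 m².
Substituting r = 0.0505 m, L = 0.1859 m, θ = 75.4°: d²x/dθ² = -0.00038494 m.
a = ω²·d²x/dθ² = (345.6)²·(-0.00038494) = -45.971 m/s²;  |a| = 45.971 m/s².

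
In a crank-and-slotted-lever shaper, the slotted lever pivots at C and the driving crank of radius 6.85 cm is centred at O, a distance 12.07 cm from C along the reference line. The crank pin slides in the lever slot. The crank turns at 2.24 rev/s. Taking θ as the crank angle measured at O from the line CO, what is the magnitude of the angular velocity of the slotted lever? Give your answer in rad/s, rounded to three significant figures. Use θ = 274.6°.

3.66

ω = 14.07 rad/s (from 2.24 rev/s).
Crank pin A relative to C: A = (d + r cosθ, r sinθ); lever angle φ = atan2(r sinθ, d + r cosθ).
Differentiating tanφ: φ̇ = rω(d cosθ + r)/(d² + r² + 2dr cosθ).
d² + r² + 2dr cosθ = |CA|² = 0.0205869 m²;  d cosθ + r = +0.07818 m.
|ω_lever| = |0.0685·14.07·+0.07818| / 0.0205869 = 3.6612 rad/s.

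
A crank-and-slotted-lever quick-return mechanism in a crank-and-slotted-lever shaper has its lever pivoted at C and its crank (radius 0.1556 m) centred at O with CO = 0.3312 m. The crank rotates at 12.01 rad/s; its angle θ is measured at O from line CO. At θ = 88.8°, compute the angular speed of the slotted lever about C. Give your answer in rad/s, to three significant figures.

2.23

ω = 12.01 rad/s
Crank pin A relative to C: A = (d + r cosθ, r sinθ); lever angle φ = atan2(r sinθ, d + r cosθ).
Differentiating tanφ: φ̇ = rω(d cosθ + r)/(d² + r² + 2dr cosθ).
d² + r² + 2dr cosθ = |CA|² = 0.136063 m²;  d cosθ + r = +0.16254 m.
|ω_lever| = |0.1556·12.01·+0.16254| / 0.136063 = 2.2323 rad/s.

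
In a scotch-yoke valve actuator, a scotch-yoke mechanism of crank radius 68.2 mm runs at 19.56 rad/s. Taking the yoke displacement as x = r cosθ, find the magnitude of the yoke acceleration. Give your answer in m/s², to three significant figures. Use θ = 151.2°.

ω = 19.56 rad/s
x = r cosθ ⇒ ẍ = −rω² cosθ (ω constant).
|a| = rω²|cosθ| = 0.0682·(19.56)²·|cos 151.2°| = 22.865 m/s².

22.9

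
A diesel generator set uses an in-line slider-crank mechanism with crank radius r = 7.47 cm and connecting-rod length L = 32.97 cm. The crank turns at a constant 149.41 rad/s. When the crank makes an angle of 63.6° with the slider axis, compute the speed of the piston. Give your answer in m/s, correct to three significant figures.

11.0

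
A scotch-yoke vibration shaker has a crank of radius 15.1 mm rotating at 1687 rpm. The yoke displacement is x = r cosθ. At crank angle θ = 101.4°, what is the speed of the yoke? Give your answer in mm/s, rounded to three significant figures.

2610

ω = 176.7 rad/s (from 1687 rpm).
x = r cosθ ⇒ ẋ = −rω sinθ.
|v| = rω|sinθ| = 0.0151·176.7·|sin 101.4°| = 2.615 m/s = 2615 mm/s.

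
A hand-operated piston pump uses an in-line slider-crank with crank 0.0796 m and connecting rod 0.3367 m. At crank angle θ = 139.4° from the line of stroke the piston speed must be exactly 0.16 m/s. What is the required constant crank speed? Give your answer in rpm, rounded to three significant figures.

For an in-line slider-crank, |v_piston| = rω|sinθ|·[1 + r cosθ/√(L² − r² sin²θ)].
With r = 0.0796 m, L = 0.3367 m, θ = 139.4°: the bracketed kinematic factor |dx/dθ| = 0.042391 m.
ω = v/|dx/dθ| = 0.16/0.042391 = 3.7744 rad/s.
N = 60ω/(2π) = 36.043 rpm.

36.0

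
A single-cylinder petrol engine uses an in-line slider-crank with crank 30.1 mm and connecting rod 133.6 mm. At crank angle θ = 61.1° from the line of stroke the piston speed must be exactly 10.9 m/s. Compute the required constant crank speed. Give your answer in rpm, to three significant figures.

For an in-line slider-crank, |v_piston| = rω|sinθ|·[1 + r cosθ/√(L² − r² sin²θ)].
With r = 0.0301 m, L = 0.1336 m, θ = 61.1°: the bracketed kinematic factor |dx/dθ| = 0.029278 m.
ω = v/|dx/dθ| = 10.9/0.029278 = 372.29 rad/s.
N = 60ω/(2π) = 3555.1 rpm.

3560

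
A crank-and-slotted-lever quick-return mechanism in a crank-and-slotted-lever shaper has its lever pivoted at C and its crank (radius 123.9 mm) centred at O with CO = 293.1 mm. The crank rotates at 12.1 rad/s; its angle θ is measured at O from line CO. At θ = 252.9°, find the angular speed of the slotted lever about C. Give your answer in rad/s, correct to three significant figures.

0.708

ω = 12.1 rad/s
Crank pin A relative to C: A = (d + r cosθ, r sinθ); lever angle φ = atan2(r sinθ, d + r cosθ).
Differentiating tanφ: φ̇ = rω(d cosθ + r)/(d² + r² + 2dr cosθ).
d² + r² + 2dr cosθ = |CA|² = 0.0799026 m²;  d cosθ + r = +0.037717 m.
|ω_lever| = |0.1239·12.1·+0.037717| / 0.0799026 = 0.70767 rad/s.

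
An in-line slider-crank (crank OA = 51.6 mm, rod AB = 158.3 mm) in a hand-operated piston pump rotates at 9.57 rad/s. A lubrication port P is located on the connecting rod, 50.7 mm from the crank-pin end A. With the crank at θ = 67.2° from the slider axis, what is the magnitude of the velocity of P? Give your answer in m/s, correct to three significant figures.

ω = 9.57 rad/s.  Crank-pin speed |V_A| = rω = 0.49381 m/s, perpendicular to OA.
Rod angle: sinφ = −(r/L) sinθ ⇒ φ = -17.487°; ω_rod = −rω cosθ/√(L²−r²sin²θ) = -1.2674 rad/s.
V_P = V_A + ω_rod × AP, with AP = 0.0507 m along the rod.
Components: V_Px = −rω sinθ − a·ω_rod·sinφ = -0.47454 m/s;  V_Py = rω cosθ + a·ω_rod·cosφ = +0.13007 m/s.
|V_P| = √(V_Px² + V_Py²) = 0.49204 m/s.

0.492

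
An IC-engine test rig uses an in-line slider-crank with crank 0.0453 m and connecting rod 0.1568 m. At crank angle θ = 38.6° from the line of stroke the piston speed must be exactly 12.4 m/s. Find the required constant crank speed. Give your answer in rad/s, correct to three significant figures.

For an in-line slider-crank, |v_piston| = rω|sinθ|·[1 + r cosθ/√(L² − r² sin²θ)].
With r = 0.0453 m, L = 0.1568 m, θ = 38.6°: the bracketed kinematic factor |dx/dθ| = 0.034749 m.
ω = v/|dx/dθ| = 12.4/0.034749 = 356.84 rad/s.

357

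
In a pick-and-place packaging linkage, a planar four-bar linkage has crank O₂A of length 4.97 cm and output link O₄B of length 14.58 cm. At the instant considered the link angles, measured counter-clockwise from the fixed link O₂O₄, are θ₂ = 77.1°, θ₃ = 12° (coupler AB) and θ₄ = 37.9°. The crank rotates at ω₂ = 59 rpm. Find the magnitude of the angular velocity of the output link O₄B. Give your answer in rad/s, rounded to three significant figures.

4.37

ω₂ = 6.178 rad/s (from 59 rpm).
Differentiating the loop-closure r₂e^{iθ₂}+r₃e^{iθ₃}=r₁+r₄e^{iθ₄} gives r₂ω₂e^{iθ₂}+r₃ω₃e^{iθ₃}=r₄ω₄e^{iθ₄}.
Eliminating the other unknown: ω₄ = r₂ω₂ sin(θ₂−θ₃) / [r₄ sin(θ₄−θ₃)].
Numerator sine = +0.90704; denominator sine = +0.43680.
Result = 0.0497·6.178·(+0.90704) / (0.1458·(+0.43680)) = +4.3734 rad/s; magnitude 4.3734 rad/s.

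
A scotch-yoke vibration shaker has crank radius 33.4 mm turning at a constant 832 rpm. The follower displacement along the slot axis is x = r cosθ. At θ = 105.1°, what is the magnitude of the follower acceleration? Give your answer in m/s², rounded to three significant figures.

ω = 87.13 rad/s (from 832 rpm).
x = r cosθ ⇒ ẍ = −rω² cosθ (ω constant).
|a| = rω²|cosθ| = 0.0334·(87.13)²·|cos 105.1°| = 66.049 m/s².

66.0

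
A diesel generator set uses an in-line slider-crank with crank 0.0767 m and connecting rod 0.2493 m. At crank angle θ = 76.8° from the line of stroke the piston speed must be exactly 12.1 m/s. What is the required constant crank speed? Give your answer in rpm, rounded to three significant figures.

For an in-line slider-crank, |v_piston| = rω|sinθ|·[1 + r cosθ/√(L² − r² sin²θ)].
With r = 0.0767 m, L = 0.2493 m, θ = 76.8°: the bracketed kinematic factor |dx/dθ| = 0.080172 m.
ω = v/|dx/dθ| = 12.1/0.080172 = 150.93 rad/s.
N = 60ω/(2π) = 1441.2 rpm.

1440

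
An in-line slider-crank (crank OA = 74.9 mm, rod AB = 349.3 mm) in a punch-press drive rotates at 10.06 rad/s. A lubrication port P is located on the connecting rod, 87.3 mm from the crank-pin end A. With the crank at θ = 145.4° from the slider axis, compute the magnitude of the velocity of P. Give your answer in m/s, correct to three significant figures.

0.619

ω = 10.06 rad/s.  Crank-pin speed |V_A| = rω = 0.75349 m/s, perpendicular to OA.
Rod angle: sinφ = −(r/L) sinθ ⇒ φ = -6.994°; ω_rod = −rω cosθ/√(L²−r²sin²θ) = +1.7889 rad/s.
V_P = V_A + ω_rod × AP, with AP = 0.0873 m along the rod.
Components: V_Px = −rω sinθ − a·ω_rod·sinφ = -0.40885 m/s;  V_Py = rω cosθ + a·ω_rod·cosφ = -0.46522 m/s.
|V_P| = √(V_Px² + V_Py²) = 0.61934 m/s.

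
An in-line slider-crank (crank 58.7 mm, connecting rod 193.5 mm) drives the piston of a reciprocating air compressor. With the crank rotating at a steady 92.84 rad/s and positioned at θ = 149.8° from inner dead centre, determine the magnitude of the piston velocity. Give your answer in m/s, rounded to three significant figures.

2.01

ω = 92.84 rad/s
For an in-line slider-crank, x = r cosθ + √(L² − r² sin²θ), so v = −rω sinθ·[1 + r cosθ/√(L² − r² sin²θ)].
With r = 0.0587 m, L = 0.1935 m, θ = 149.8°: √(L² − r² sin²θ) = 0.19123 m.
v = −0.0587·92.84·0.50302·[1 + 0.0587·-0.86427/0.19123] = -2.0141 m/s.
|v| = 2.0141 m/s.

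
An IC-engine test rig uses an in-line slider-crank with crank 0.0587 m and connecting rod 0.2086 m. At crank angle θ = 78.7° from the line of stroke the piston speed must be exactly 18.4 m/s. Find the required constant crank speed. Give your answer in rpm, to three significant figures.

2890

For an in-line slider-crank, |v_piston| = rω|sinθ|·[1 + r cosθ/√(L² − r² sin²θ)].
With r = 0.0587 m, L = 0.2086 m, θ = 78.7°: the bracketed kinematic factor |dx/dθ| = 0.060864 m.
ω = v/|dx/dθ| = 18.4/0.060864 = 302.31 rad/s.
N = 60ω/(2π) = 2886.9 rpm.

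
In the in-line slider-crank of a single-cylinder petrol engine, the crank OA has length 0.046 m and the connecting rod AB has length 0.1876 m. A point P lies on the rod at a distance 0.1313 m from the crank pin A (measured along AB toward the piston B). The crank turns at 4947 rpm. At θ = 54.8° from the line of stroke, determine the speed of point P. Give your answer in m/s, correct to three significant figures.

21.8

ω = 518 rad/s.  Crank-pin speed |V_A| = rω = 23.83 m/s, perpendicular to OA.
Rod angle: sinφ = −(r/L) sinθ ⇒ φ = -11.558°; ω_rod = −rω cosθ/√(L²−r²sin²θ) = -74.738 rad/s.
V_P = V_A + ω_rod × AP, with AP = 0.1313 m along the rod.
Components: V_Px = −rω sinθ − a·ω_rod·sinφ = -21.439 m/s;  V_Py = rω cosθ + a·ω_rod·cosφ = +4.1224 m/s.
|V_P| = √(V_Px² + V_Py²) = 21.832 m/s.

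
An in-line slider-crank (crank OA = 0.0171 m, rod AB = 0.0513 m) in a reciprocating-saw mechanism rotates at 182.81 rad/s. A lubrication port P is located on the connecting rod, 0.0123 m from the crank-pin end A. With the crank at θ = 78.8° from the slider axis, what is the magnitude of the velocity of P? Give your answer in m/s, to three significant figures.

ω = 182.8 rad/s.  Crank-pin speed |V_A| = rω = 3.1261 m/s, perpendicular to OA.
Rod angle: sinφ = −(r/L) sinθ ⇒ φ = -19.086°; ω_rod = −rω cosθ/√(L²−r²sin²θ) = -12.524 rad/s.
V_P = V_A + ω_rod × AP, with AP = 0.0123 m along the rod.
Components: V_Px = −rω sinθ − a·ω_rod·sinφ = -3.1169 m/s;  V_Py = rω cosθ + a·ω_rod·cosφ = +0.4616 m/s.
|V_P| = √(V_Px² + V_Py²) = 3.1509 m/s.

3.15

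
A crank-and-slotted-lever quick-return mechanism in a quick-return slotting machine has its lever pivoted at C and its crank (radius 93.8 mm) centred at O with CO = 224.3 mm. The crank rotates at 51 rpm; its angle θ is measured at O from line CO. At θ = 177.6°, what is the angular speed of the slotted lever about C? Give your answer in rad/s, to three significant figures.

3.82

ω = 5.341 rad/s (from 51 rpm).
Crank pin A relative to C: A = (d + r cosθ, r sinθ); lever angle φ = atan2(r sinθ, d + r cosθ).
Differentiating tanφ: φ̇ = rω(d cosθ + r)/(d² + r² + 2dr cosθ).
d² + r² + 2dr cosθ = |CA|² = 0.0170672 m²;  d cosθ + r = -0.1303 m.
|ω_lever| = |0.0938·5.341·-0.1303| / 0.0170672 = 3.8247 rad/s.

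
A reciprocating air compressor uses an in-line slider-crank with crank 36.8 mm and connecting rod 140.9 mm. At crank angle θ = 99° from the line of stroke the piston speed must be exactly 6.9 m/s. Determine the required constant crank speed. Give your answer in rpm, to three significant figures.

For an in-line slider-crank, |v_piston| = rω|sinθ|·[1 + r cosθ/√(L² − r² sin²θ)].
With r = 0.0368 m, L = 0.1409 m, θ = 99°: the bracketed kinematic factor |dx/dθ| = 0.03481 m.
ω = v/|dx/dθ| = 6.9/0.03481 = 198.22 rad/s.
N = 60ω/(2π) = 1892.9 rpm.

1890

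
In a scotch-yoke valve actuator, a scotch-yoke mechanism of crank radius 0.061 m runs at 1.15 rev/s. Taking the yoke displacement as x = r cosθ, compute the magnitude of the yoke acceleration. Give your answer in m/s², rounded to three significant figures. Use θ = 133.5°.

ω = 7.226 rad/s (from 1.15 rev/s).
x = r cosθ ⇒ ẍ = −rω² cosθ (ω constant).
|a| = rω²|cosθ| = 0.061·(7.226)²·|cos 133.5°| = 2.1923 m/s².

2.19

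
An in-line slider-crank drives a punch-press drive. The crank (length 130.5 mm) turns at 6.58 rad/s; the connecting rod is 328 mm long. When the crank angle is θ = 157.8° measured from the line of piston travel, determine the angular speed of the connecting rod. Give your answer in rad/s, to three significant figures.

2.45

ω = 6.58 rad/s
The rod makes angle φ with the slider axis where L sinφ = r sinθ; differentiating, L cosφ·φ̇ = r ω cosθ.
L cosφ = √(L² − r² sin²θ) = 0.32427 m.
|ω_rod| = r ω |cosθ| / √(L² − r² sin²θ) = 0.1305·6.58·0.92587/0.32427 = 2.4518 rad/s.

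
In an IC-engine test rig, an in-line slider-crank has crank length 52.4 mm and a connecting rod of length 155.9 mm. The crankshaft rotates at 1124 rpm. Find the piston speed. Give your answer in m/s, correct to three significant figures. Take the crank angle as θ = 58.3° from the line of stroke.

ω = 2π·1124/60 = 117.7 rad/s
For an in-line slider-crank, x = r cosθ + √(L² − r² sin²θ), so v = −rω sinθ·[1 + r cosθ/√(L² − r² sin²θ)].
With r = 0.0524 m, L = 0.1559 m, θ = 58.3°: √(L² − r² sin²θ) = 0.14939 m.
v = −0.0524·117.7·0.85081·[1 + 0.0524·0.52547/0.14939] = -6.2148 m/s.
|v| = 6.2148 m/s.

6.21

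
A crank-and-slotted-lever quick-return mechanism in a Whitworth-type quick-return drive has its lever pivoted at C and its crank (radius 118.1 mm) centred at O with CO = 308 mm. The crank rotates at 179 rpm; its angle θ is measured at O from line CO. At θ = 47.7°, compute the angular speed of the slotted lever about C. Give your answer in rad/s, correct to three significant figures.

4.57

ω = 18.74 rad/s (from 179 rpm).
Crank pin A relative to C: A = (d + r cosθ, r sinθ); lever angle φ = atan2(r sinθ, d + r cosθ).
Differentiating tanφ: φ̇ = rω(d cosθ + r)/(d² + r² + 2dr cosθ).
d² + r² + 2dr cosθ = |CA|² = 0.157773 m²;  d cosθ + r = +0.32539 m.
|ω_lever| = |0.1181·18.74·+0.32539| / 0.157773 = 4.5656 rad/s.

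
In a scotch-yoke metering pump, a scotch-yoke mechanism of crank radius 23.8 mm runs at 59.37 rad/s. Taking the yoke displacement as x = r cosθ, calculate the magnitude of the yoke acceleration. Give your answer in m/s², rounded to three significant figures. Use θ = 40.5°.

ω = 59.37 rad/s
x = r cosθ ⇒ ẍ = −rω² cosθ (ω constant).
|a| = rω²|cosθ| = 0.0238·(59.37)²·|cos 40.5°| = 63.791 m/s².

63.8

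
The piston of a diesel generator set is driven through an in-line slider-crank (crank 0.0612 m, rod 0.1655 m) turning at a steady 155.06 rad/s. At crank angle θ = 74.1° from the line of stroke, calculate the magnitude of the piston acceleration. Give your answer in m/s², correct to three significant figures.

85.4

ω = 155.1 rad/s
x(θ) = r cosθ + √(L² − r² sin²θ); with ω constant, a = ω²·d²x/dθ².
d²x/dθ² = −r cosθ − r²(cos2θ)/√u − r⁴ sin²2θ/(4u^{3/2}),  u = L² − r² sin²θ = 0.0239259 m².
Substituting r = 0.0612 m, L = 0.1655 m, θ = 74.1°: d²x/dθ² = +0.0035499 m.
a = ω²·d²x/dθ² = (155.1)²·(+0.0035499) = +85.354 m/s²;  |a| = 85.354 m/s².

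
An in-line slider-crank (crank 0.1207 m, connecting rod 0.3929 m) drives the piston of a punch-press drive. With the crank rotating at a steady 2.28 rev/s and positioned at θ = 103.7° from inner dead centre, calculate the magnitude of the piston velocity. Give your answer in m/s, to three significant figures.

1.55

ω = 2π·2.28 = 14.33 rad/s
For an in-line slider-crank, x = r cosθ + √(L² − r² sin²θ), so v = −rω sinθ·[1 + r cosθ/√(L² − r² sin²θ)].
With r = 0.1207 m, L = 0.3929 m, θ = 103.7°: √(L² − r² sin²θ) = 0.37499 m.
v = −0.1207·14.33·0.97155·[1 + 0.1207·-0.23684/0.37499] = -1.5518 m/s.
|v| = 1.5518 m/s.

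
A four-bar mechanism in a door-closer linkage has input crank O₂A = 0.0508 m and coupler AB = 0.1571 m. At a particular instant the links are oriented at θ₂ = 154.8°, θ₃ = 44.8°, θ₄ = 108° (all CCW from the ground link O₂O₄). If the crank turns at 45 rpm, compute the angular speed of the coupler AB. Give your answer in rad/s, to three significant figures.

1.24

ω₂ = 4.712 rad/s (from 45 rpm).
Differentiating the loop-closure r₂e^{iθ₂}+r₃e^{iθ₃}=r₁+r₄e^{iθ₄} gives r₂ω₂e^{iθ₂}+r₃ω₃e^{iθ₃}=r₄ω₄e^{iθ₄}.
Eliminating the other unknown: ω₃ = r₂ω₂ sin(θ₄−θ₂) / [r₃ sin(θ₃−θ₄)].
Numerator sine = -0.72897; denominator sine = -0.89259.
Result = 0.0508·4.712·(-0.72897) / (0.1571·(-0.89259)) = +1.2445 rad/s; magnitude 1.2445 rad/s.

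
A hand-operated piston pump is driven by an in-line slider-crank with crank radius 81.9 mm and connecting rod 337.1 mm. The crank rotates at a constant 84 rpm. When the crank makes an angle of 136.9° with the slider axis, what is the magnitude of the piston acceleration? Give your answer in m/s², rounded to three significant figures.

4.50

ω = 2π·84/60 = 8.796 rad/s
x(θ) = r cosθ + √(L² − r² sin²θ); with ω constant, a = ω²·d²x/dθ².
d²x/dθ² = −r cosθ − r²(cos2θ)/√u − r⁴ sin²2θ/(4u^{3/2}),  u = L² − r² sin²θ = 0.110505 m².
Substituting r = 0.0819 m, L = 0.3371 m, θ = 136.9°: d²x/dθ² = +0.058158 m.
a = ω²·d²x/dθ² = (8.796)²·(+0.058158) = +4.5001 m/s²;  |a| = 4.5001 m/s².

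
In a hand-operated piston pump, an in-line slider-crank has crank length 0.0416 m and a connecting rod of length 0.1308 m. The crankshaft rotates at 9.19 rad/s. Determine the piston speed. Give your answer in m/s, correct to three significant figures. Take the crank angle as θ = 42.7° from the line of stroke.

ω = 9.19 rad/s
For an in-line slider-crank, x = r cosθ + √(L² − r² sin²θ), so v = −rω sinθ·[1 + r cosθ/√(L² − r² sin²θ)].
With r = 0.0416 m, L = 0.1308 m, θ = 42.7°: √(L² − r² sin²θ) = 0.12772 m.
v = −0.0416·9.19·0.67816·[1 + 0.0416·0.73491/0.12772] = -0.32132 m/s.
|v| = 0.32132 m/s.

0.321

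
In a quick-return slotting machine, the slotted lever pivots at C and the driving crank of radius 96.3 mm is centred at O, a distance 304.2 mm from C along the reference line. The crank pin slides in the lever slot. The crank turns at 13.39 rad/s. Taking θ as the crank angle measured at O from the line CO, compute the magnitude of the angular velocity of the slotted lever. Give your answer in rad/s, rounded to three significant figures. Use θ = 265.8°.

ω = 13.39 rad/s
Crank pin A relative to C: A = (d + r cosθ, r sinθ); lever angle φ = atan2(r sinθ, d + r cosθ).
Differentiating tanφ: φ̇ = rω(d cosθ + r)/(d² + r² + 2dr cosθ).
d² + r² + 2dr cosθ = |CA|² = 0.0975204 m²;  d cosθ + r = +0.074021 m.
|ω_lever| = |0.0963·13.39·+0.074021| / 0.0975204 = 0.97874 rad/s.

0.979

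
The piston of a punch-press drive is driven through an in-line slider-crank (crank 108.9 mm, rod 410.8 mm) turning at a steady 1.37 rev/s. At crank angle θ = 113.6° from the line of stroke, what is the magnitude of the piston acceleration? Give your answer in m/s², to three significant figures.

4.71

ω = 2π·1.37 = 8.608 rad/s
x(θ) = r cosθ + √(L² − r² sin²θ); with ω constant, a = ω²·d²x/dθ².
d²x/dθ² = −r cosθ − r²(cos2θ)/√u − r⁴ sin²2θ/(4u^{3/2}),  u = L² − r² sin²θ = 0.158798 m².
Substituting r = 0.1089 m, L = 0.4108 m, θ = 113.6°: d²x/dθ² = +0.063519 m.
a = ω²·d²x/dθ² = (8.608)²·(+0.063519) = +4.7066 m/s²;  |a| = 4.7066 m/s².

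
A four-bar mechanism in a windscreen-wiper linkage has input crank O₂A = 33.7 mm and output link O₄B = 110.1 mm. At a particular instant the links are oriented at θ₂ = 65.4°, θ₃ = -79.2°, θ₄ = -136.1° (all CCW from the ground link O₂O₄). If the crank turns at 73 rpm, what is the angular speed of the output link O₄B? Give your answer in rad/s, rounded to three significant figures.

ω₂ = 7.645 rad/s (from 73 rpm).
Differentiating the loop-closure r₂e^{iθ₂}+r₃e^{iθ₃}=r₁+r₄e^{iθ₄} gives r₂ω₂e^{iθ₂}+r₃ω₃e^{iθ₃}=r₄ω₄e^{iθ₄}.
Eliminating the other unknown: ω₄ = r₂ω₂ sin(θ₂−θ₃) / [r₄ sin(θ₄−θ₃)].
Numerator sine = +0.57928; denominator sine = -0.83772.
Result = 0.0337·7.645·(+0.57928) / (0.1101·(-0.83772)) = -1.618 rad/s; magnitude 1.618 rad/s.

1.62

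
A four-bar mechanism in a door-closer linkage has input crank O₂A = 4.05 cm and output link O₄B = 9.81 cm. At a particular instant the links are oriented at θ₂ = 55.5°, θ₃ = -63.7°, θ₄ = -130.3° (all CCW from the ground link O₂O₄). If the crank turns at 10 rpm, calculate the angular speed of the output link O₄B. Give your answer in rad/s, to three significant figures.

0.411

ω₂ = 1.047 rad/s (from 10 rpm).
Differentiating the loop-closure r₂e^{iθ₂}+r₃e^{iθ₃}=r₁+r₄e^{iθ₄} gives r₂ω₂e^{iθ₂}+r₃ω₃e^{iθ₃}=r₄ω₄e^{iθ₄}.
Eliminating the other unknown: ω₄ = r₂ω₂ sin(θ₂−θ₃) / [r₄ sin(θ₄−θ₃)].
Numerator sine = +0.87292; denominator sine = -0.91775.
Result = 0.0405·1.047·(+0.87292) / (0.0981·(-0.91775)) = -0.41121 rad/s; magnitude 0.41121 rad/s.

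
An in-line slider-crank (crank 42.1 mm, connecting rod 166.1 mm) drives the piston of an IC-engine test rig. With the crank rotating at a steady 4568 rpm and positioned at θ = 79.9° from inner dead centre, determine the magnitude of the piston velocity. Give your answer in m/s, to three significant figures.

20.7

ω = 2π·4568/60 = 478.4 rad/s
For an in-line slider-crank, x = r cosθ + √(L² − r² sin²θ), so v = −rω sinθ·[1 + r cosθ/√(L² − r² sin²θ)].
With r = 0.0421 m, L = 0.1661 m, θ = 79.9°: √(L² − r² sin²θ) = 0.16085 m.
v = −0.0421·478.4·0.98450·[1 + 0.0421·0.17537/0.16085] = -20.737 m/s.
|v| = 20.737 m/s.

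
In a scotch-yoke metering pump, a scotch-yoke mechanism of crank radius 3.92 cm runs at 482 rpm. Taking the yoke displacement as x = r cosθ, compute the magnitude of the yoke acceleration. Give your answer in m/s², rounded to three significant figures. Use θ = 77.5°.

21.6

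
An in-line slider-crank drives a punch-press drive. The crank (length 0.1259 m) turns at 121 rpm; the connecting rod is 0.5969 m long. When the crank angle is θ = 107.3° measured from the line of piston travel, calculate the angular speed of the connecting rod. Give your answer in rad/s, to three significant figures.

0.811

ω = 12.67 rad/s (converted from 121 rpm).
The rod makes angle φ with the slider axis where L sinφ = r sinθ; differentiating, L cosφ·φ̇ = r ω cosθ.
L cosφ = √(L² − r² sin²θ) = 0.58467 m.
|ω_rod| = r ω |cosθ| / √(L² − r² sin²θ) = 0.1259·12.67·0.29737/0.58467 = 0.81139 rad/s.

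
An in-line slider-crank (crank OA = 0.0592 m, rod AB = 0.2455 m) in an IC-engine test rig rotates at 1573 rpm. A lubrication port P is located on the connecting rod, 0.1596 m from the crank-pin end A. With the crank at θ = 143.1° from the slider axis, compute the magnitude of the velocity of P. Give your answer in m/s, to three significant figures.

5.80

ω = 164.7 rad/s.  Crank-pin speed |V_A| = rω = 9.7517 m/s, perpendicular to OA.
Rod angle: sinφ = −(r/L) sinθ ⇒ φ = -8.325°; ω_rod = −rω cosθ/√(L²−r²sin²θ) = +32.103 rad/s.
V_P = V_A + ω_rod × AP, with AP = 0.1596 m along the rod.
Components: V_Px = −rω sinθ − a·ω_rod·sinφ = -5.1133 m/s;  V_Py = rω cosθ + a·ω_rod·cosφ = -2.7286 m/s.
|V_P| = √(V_Px² + V_Py²) = 5.7958 m/s.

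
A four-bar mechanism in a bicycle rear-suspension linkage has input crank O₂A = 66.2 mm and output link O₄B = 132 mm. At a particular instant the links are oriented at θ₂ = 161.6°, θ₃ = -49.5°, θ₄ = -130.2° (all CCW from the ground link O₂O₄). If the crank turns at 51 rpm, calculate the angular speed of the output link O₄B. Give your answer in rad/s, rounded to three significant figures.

1.40

ω₂ = 5.341 rad/s (from 51 rpm).
Differentiating the loop-closure r₂e^{iθ₂}+r₃e^{iθ₃}=r₁+r₄e^{iθ₄} gives r₂ω₂e^{iθ₂}+r₃ω₃e^{iθ₃}=r₄ω₄e^{iθ₄}.
Eliminating the other unknown: ω₄ = r₂ω₂ sin(θ₂−θ₃) / [r₄ sin(θ₄−θ₃)].
Numerator sine = -0.51653; denominator sine = -0.98686.
Result = 0.0662·5.341·(-0.51653) / (0.132·(-0.98686)) = +1.4019 rad/s; magnitude 1.4019 rad/s.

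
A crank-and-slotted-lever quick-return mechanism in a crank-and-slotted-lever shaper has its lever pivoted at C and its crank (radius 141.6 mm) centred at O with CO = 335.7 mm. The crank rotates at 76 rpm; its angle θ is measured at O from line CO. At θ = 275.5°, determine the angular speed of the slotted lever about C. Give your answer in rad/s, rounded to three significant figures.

ω = 7.959 rad/s (from 76 rpm).
Crank pin A relative to C: A = (d + r cosθ, r sinθ); lever angle φ = atan2(r sinθ, d + r cosθ).
Differentiating tanφ: φ̇ = rω(d cosθ + r)/(d² + r² + 2dr cosθ).
d² + r² + 2dr cosθ = |CA|² = 0.141857 m²;  d cosθ + r = +0.17378 m.
|ω_lever| = |0.1416·7.959·+0.17378| / 0.141857 = 1.3805 rad/s.

1.38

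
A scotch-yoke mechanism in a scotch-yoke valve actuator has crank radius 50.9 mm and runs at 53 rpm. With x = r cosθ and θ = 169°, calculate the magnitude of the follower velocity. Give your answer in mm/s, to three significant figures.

ω = 5.55 rad/s (from 53 rpm).
x = r cosθ ⇒ ẋ = −rω sinθ.
|v| = rω|sinθ| = 0.0509·5.55·|sin 169°| = 0.053904 m/s = 53.904 mm/s.

53.9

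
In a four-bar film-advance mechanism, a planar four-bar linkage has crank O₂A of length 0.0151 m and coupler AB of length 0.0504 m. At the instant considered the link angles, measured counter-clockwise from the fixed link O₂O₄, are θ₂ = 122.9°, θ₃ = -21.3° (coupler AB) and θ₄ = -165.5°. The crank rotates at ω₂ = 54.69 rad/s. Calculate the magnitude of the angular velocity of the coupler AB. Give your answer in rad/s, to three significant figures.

ω₂ = 54.69 rad/s
Differentiating the loop-closure r₂e^{iθ₂}+r₃e^{iθ₃}=r₁+r₄e^{iθ₄} gives r₂ω₂e^{iθ₂}+r₃ω₃e^{iθ₃}=r₄ω₄e^{iθ₄}.
Eliminating the other unknown: ω₃ = r₂ω₂ sin(θ₄−θ₂) / [r₃ sin(θ₃−θ₄)].
Numerator sine = +0.94888; denominator sine = +0.58496.
Result = 0.0151·54.69·(+0.94888) / (0.0504·(+0.58496)) = +26.579 rad/s; magnitude 26.579 rad/s.

26.6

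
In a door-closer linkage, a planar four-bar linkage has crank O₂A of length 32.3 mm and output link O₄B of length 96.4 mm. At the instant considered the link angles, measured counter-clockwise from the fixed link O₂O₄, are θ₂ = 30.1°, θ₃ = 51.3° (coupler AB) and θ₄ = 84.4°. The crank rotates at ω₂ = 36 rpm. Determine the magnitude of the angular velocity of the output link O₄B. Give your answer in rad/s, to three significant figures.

ω₂ = 3.77 rad/s (from 36 rpm).
Differentiating the loop-closure r₂e^{iθ₂}+r₃e^{iθ₃}=r₁+r₄e^{iθ₄} gives r₂ω₂e^{iθ₂}+r₃ω₃e^{iθ₃}=r₄ω₄e^{iθ₄}.
Eliminating the other unknown: ω₄ = r₂ω₂ sin(θ₂−θ₃) / [r₄ sin(θ₄−θ₃)].
Numerator sine = -0.36162; denominator sine = +0.54610.
Result = 0.0323·3.77·(-0.36162) / (0.0964·(+0.54610)) = -0.83645 rad/s; magnitude 0.83645 rad/s.

0.836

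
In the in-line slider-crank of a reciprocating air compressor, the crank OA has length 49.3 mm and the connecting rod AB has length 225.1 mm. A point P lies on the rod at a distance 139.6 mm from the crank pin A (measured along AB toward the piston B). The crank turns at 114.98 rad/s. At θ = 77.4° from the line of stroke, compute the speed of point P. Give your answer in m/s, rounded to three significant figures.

5.72

ω = 115 rad/s.  Crank-pin speed |V_A| = rω = 5.6685 m/s, perpendicular to OA.
Rod angle: sinφ = −(r/L) sinθ ⇒ φ = -12.342°; ω_rod = −rω cosθ/√(L²−r²sin²θ) = -5.6233 rad/s.
V_P = V_A + ω_rod × AP, with AP = 0.1396 m along the rod.
Components: V_Px = −rω sinθ − a·ω_rod·sinφ = -5.6998 m/s;  V_Py = rω cosθ + a·ω_rod·cosφ = +0.46968 m/s.
|V_P| = √(V_Px² + V_Py²) = 5.7191 m/s.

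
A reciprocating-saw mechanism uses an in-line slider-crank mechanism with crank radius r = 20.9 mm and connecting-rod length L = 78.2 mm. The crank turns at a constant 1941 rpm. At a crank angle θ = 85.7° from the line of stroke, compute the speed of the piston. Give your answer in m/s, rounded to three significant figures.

ω = 2π·1941/60 = 203.3 rad/s
For an in-line slider-crank, x = r cosθ + √(L² − r² sin²θ), so v = −rω sinθ·[1 + r cosθ/√(L² − r² sin²θ)].
With r = 0.0209 m, L = 0.0782 m, θ = 85.7°: √(L² − r² sin²θ) = 0.075372 m.
v = −0.0209·203.3·0.99719·[1 + 0.0209·0.07498/0.075372] = -4.3243 m/s.
|v| = 4.3243 m/s.

4.32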